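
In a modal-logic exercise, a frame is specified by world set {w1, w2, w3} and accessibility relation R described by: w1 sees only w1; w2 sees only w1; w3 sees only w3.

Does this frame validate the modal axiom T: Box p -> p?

Axiom T corresponds to the accessibility relation being reflexive.
Reflexive: no — w2 is not related to itself.

No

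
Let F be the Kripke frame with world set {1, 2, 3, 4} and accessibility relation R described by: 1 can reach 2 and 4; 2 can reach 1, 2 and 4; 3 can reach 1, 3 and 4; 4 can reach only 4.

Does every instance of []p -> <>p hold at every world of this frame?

Yes

The schema D characterises exactly the serial frames.
Serial: yes — every world has a successor (e.g. 1 R 2).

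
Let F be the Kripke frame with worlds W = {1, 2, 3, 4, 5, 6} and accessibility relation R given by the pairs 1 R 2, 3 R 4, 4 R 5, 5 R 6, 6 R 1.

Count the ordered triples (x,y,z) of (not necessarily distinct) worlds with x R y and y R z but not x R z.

Enumerating: (3,4,5), (4,5,6), (5,6,1), (6,1,2).

4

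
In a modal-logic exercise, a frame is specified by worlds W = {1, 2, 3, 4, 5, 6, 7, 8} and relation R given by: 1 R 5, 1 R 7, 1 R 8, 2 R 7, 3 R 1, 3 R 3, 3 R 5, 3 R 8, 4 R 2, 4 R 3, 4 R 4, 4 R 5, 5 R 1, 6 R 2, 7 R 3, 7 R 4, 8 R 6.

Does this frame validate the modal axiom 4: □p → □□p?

No

By correspondence theory, 4 is valid on a frame iff R is transitive.
Transitive: no — 1 R 7 and 7 R 3, but not 1 R 3.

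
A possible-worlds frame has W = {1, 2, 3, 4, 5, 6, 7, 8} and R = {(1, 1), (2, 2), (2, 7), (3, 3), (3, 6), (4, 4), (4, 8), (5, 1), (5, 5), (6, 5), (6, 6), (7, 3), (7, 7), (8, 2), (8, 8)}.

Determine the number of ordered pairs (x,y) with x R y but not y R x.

7

Enumerating: (2,7), (3,6), (4,8), (5,1), (6,5), (7,3), (8,2).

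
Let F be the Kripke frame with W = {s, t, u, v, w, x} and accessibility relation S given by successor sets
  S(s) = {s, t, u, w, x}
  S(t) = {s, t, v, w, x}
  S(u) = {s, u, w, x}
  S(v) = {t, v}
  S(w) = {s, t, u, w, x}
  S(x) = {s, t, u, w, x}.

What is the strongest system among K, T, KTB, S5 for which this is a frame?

Reflexive (axiom T): yes — every world is S-related to itself.
Symmetric (axiom B): yes — every pair in S has its reverse in S.
Euclidean (axiom 5): no — s S t and s S u, but not t S u.
So F validates K, T, KTB; S5 would additionally require S to be Euclidean. The strongest is KTB.

KTB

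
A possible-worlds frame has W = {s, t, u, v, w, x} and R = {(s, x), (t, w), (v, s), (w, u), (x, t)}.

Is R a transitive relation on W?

No

Transitive: no — s R x and x R t, but not s R t.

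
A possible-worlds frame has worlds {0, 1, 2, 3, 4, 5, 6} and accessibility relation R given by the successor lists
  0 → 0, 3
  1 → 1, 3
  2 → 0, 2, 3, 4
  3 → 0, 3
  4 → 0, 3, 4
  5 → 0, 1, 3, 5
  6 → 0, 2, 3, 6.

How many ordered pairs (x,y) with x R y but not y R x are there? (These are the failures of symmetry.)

12

Enumerating: (1,3), (2,0), (2,3), (2,4), (4,0), (4,3), (5,0), (5,1), (5,3), (6,0), (6,2), (6,3).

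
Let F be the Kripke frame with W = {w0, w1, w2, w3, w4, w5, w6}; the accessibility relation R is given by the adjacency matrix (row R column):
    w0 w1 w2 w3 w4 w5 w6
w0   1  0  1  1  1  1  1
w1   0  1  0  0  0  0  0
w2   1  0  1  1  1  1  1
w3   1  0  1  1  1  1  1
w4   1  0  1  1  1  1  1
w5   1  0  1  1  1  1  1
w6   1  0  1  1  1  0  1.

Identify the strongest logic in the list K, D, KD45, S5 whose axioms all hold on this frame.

D

Serial (axiom D): yes — every world has a successor (e.g. w0 R w0).
Euclidean (axiom 5): no — w0 R w6 and w0 R w5, but not w6 R w5.
Transitive (axiom 4): no — w6 R w0 and w0 R w5, but not w6 R w5.
Reflexive (axiom T): yes — every world is R-related to itself.
So F validates K, D; KD45 would additionally require R to be Euclidean and transitive. The strongest is D.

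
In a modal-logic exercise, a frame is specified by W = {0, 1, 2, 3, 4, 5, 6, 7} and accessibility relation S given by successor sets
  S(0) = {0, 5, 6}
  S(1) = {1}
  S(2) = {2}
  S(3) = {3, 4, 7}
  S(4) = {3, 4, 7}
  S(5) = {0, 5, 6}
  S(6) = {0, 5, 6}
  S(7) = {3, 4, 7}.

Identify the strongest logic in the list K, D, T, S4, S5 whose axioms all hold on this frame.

S5

Serial (axiom D): yes — every world has a successor (e.g. 0 S 0).
Reflexive (axiom T): yes — every world is S-related to itself.
Transitive (axiom 4): yes — every two-step S-path is closed by a direct edge.
Euclidean (axiom 5): yes — any two successors of a common world are S-related.
So F validates K, D, T, S4, S5. The strongest is S5.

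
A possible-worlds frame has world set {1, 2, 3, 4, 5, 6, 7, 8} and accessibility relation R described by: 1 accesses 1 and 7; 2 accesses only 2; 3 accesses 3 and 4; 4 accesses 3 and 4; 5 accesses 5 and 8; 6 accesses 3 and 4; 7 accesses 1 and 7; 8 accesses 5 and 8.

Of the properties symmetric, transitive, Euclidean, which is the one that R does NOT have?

Symmetric: no — 6 R 3 but not 3 R 6.
Transitive: yes — every two-step R-path is closed by a direct edge.
Euclidean: yes — any two successors of a common world are R-related.
Only symmetric fails.

symmetric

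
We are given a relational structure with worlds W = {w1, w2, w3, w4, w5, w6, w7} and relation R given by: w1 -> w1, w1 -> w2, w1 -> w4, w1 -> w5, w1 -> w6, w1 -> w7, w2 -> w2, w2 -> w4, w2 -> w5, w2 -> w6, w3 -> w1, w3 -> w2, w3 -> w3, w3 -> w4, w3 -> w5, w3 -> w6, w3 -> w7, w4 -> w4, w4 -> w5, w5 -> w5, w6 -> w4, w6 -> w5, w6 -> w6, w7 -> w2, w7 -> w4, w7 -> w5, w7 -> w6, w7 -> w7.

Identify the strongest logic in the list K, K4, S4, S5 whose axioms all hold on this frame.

S4

Transitive (axiom 4): yes — every two-step R-path is closed by a direct edge.
Reflexive (axiom T): yes — every world is R-related to itself.
Euclidean (axiom 5): no — w1 R w2 and w1 R w7, but not w2 R w7.
So F validates K, K4, S4; S5 would additionally require R to be Euclidean. The strongest is S4.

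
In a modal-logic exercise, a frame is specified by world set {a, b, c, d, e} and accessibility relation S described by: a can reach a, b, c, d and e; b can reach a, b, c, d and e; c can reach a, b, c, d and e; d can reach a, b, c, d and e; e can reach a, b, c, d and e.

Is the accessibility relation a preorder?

Reflexive: yes — every world is S-related to itself.
Transitive: yes — every two-step S-path is closed by a direct edge.
So S is a preorder.

Yes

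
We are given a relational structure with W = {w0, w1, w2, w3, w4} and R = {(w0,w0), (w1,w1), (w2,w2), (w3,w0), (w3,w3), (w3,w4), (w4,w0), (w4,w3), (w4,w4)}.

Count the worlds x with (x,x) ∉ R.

R is reflexive; there are no such worlds.

0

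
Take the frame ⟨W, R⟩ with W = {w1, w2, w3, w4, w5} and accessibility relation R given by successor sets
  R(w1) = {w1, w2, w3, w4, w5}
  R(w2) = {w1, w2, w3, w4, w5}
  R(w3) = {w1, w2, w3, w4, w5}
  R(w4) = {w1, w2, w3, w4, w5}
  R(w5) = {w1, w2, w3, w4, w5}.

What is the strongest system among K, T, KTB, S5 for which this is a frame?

S5

Reflexive (axiom T): yes — every world is R-related to itself.
Symmetric (axiom B): yes — every pair in R has its reverse in R.
Euclidean (axiom 5): yes — any two successors of a common world are R-related.
So F validates K, T, KTB, S5. The strongest is S5.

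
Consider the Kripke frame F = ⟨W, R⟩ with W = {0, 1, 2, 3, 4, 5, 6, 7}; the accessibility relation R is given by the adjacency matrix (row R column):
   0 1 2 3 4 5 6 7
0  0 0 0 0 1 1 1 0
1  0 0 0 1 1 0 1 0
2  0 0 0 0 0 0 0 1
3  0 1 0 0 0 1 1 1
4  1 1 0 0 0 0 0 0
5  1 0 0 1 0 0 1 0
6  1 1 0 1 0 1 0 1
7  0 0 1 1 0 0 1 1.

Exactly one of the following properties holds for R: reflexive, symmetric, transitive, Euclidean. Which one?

Reflexive: no — 0 is not related to itself.
Symmetric: yes — every pair in R has its reverse in R.
Transitive: no — 0 R 4 and 4 R 1, but not 0 R 1.
Euclidean: no — 0 R 4 and 0 R 5, but not 4 R 5.
Only symmetric holds.

symmetric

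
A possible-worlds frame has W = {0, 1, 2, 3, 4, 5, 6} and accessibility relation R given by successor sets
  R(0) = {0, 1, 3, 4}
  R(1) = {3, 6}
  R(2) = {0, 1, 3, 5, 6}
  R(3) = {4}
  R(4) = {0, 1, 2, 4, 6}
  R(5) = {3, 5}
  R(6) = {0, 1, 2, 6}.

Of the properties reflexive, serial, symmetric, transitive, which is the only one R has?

Reflexive: no — 1 is not related to itself.
Serial: yes — every world has a successor (e.g. 0 R 0).
Symmetric: no — 0 R 1 but not 1 R 0.
Transitive: no — 0 R 1 and 1 R 6, but not 0 R 6.
Only serial holds.

serial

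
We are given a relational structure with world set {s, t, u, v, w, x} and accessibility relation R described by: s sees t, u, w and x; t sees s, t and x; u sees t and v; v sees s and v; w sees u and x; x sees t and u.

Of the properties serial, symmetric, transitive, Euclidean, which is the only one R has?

serial

Serial: yes — every world has a successor (e.g. s R t).
Symmetric: no — s R u but not u R s.
Transitive: no — s R u and u R v, but not s R v.
Euclidean: no — s R t and s R u, but not t R u.
Only serial holds.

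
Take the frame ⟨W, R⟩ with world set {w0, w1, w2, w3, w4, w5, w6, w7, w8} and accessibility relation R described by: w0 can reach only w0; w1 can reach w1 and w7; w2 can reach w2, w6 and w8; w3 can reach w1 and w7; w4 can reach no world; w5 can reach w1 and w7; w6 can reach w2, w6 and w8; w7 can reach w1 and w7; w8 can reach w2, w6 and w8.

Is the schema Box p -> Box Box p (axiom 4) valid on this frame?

Yes

By correspondence theory, 4 is valid on a frame iff R is transitive.
Transitive: yes — every two-step R-path is closed by a direct edge.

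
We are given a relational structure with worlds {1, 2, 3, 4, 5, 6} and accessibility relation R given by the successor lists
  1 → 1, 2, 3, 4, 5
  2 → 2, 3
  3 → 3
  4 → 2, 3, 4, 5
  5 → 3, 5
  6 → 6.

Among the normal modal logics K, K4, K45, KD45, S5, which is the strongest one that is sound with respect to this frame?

Transitive (axiom 4): yes — every two-step R-path is closed by a direct edge.
Euclidean (axiom 5): no — 1 R 2 and 1 R 4, but not 2 R 4.
Serial (axiom D): yes — every world has a successor (e.g. 1 R 1).
Reflexive (axiom T): yes — every world is R-related to itself.
So F validates K, K4; K45 would additionally require R to be Euclidean. The strongest is K4.

K4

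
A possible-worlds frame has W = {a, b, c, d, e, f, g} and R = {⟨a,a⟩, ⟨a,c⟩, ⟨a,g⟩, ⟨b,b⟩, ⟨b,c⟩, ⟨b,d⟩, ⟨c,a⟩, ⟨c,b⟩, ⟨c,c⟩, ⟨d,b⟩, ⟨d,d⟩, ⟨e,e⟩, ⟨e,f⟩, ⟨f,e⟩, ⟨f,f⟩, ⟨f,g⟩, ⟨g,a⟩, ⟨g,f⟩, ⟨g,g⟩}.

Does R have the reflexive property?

Yes

Reflexive: yes — every world is R-related to itself.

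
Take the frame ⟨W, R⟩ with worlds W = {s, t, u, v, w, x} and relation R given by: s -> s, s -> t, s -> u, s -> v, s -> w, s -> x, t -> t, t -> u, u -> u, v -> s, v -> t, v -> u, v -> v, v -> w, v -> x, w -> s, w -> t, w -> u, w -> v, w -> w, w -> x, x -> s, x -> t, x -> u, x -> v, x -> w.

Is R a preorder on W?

Reflexive: no — x is not related to itself.
Transitive: no — x R s and s R x, but not x R x.
So R is not a preorder.

No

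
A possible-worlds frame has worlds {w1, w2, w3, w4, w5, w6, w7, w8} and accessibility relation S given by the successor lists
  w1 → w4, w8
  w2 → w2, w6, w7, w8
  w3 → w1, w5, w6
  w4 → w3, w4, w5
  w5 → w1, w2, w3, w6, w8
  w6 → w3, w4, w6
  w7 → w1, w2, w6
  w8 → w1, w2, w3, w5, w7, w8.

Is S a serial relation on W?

Serial: yes — every world has a successor (e.g. w1 S w4).

Yes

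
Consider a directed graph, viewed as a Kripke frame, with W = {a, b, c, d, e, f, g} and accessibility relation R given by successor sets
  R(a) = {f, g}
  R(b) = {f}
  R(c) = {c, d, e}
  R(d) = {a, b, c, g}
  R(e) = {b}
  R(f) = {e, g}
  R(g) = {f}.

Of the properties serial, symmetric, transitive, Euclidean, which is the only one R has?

serial

Serial: yes — every world has a successor (e.g. a R f).
Symmetric: no — a R f but not f R a.
Transitive: no — a R f and f R e, but not a R e.
Euclidean: no — c R d and c R e, but not d R e.
Only serial holds.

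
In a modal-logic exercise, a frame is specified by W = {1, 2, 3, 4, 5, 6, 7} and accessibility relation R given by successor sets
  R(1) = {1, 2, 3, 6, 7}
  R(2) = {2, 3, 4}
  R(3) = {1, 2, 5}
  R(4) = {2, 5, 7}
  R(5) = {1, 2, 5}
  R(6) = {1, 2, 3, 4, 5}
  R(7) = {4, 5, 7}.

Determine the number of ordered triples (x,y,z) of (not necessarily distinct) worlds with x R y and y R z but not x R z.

Enumerating: (1,2,4), (1,3,5), (1,6,4), (1,6,5), (1,7,4), (1,7,5), (2,3,1), (2,3,5), (2,4,5), (2,4,7), (3,1,3), (3,1,6), … and 18 more.
Total: 30.

30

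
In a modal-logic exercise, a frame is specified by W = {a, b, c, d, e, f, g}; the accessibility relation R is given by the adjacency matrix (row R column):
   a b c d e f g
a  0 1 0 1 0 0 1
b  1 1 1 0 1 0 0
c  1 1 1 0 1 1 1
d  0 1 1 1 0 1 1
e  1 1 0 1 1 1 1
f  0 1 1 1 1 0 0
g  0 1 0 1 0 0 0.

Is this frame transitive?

Transitive: no — a R b and b R c, but not a R c.

No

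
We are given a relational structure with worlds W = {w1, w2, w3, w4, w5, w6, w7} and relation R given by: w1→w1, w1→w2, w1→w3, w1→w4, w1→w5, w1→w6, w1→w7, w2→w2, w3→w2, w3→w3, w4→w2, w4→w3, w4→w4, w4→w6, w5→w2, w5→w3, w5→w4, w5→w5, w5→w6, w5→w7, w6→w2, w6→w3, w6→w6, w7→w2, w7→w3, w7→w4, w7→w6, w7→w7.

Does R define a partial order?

Reflexive: yes — every world is R-related to itself.
Transitive: yes — every two-step R-path is closed by a direct edge.
Antisymmetric: yes — no distinct pair is related both ways.
So R is a partial order.

Yes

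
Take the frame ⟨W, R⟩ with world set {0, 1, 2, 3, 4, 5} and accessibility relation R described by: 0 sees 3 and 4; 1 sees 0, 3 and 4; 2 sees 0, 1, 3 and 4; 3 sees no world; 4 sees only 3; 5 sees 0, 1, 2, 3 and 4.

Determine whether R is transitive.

Yes

Transitive: yes — every two-step R-path is closed by a direct edge.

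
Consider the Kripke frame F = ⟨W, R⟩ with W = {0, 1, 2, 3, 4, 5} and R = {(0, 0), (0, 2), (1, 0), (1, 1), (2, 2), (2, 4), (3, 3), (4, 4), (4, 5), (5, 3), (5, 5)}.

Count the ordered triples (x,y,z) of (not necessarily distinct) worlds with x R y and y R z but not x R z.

Enumerating: (0,2,4), (1,0,2), (2,4,5), (4,5,3).

4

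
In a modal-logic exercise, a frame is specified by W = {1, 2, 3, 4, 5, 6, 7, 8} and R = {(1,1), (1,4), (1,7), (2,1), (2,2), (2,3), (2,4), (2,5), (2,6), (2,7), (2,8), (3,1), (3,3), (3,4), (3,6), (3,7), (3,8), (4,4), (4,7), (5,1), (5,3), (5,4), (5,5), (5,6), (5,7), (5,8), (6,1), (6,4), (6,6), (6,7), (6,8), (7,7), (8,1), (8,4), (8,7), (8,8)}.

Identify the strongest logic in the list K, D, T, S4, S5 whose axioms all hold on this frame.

S4

Serial (axiom D): yes — every world has a successor (e.g. 1 R 1).
Reflexive (axiom T): yes — every world is R-related to itself.
Transitive (axiom 4): yes — every two-step R-path is closed by a direct edge.
Euclidean (axiom 5): no — 1 R 7 and 1 R 4, but not 7 R 4.
So F validates K, D, T, S4; S5 would additionally require R to be Euclidean. The strongest is S4.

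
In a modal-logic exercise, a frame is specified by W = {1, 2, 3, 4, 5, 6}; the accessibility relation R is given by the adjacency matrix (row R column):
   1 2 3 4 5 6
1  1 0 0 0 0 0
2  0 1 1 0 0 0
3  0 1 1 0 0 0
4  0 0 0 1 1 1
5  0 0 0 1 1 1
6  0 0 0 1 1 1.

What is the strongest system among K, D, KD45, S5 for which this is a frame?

Serial (axiom D): yes — every world has a successor (e.g. 1 R 1).
Euclidean (axiom 5): yes — any two successors of a common world are R-related.
Transitive (axiom 4): yes — every two-step R-path is closed by a direct edge.
Reflexive (axiom T): yes — every world is R-related to itself.
So F validates K, D, KD45, S5. The strongest is S5.

S5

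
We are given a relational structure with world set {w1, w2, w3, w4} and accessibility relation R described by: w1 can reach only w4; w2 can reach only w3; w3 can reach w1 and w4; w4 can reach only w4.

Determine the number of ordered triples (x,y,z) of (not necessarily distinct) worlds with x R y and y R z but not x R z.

2

Enumerating: (w2,w3,w1), (w2,w3,w4).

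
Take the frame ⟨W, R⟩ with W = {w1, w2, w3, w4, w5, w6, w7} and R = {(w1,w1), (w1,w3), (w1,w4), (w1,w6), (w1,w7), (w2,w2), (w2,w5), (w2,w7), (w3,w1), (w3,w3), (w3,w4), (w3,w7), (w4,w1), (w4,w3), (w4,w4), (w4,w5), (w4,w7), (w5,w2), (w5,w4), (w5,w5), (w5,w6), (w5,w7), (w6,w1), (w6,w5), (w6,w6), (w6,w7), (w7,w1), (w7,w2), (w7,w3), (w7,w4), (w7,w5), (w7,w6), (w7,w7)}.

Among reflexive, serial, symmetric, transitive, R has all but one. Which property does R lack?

transitive

Reflexive: yes — every world is R-related to itself.
Serial: yes — every world has a successor (e.g. w1 R w1).
Symmetric: yes — every pair in R has its reverse in R.
Transitive: no — w1 R w4 and w4 R w5, but not w1 R w5.
Only transitive fails.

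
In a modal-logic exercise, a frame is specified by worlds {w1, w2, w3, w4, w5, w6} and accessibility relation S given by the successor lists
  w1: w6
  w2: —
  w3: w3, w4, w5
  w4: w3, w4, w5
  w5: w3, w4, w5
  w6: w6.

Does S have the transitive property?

Transitive: yes — every two-step S-path is closed by a direct edge.

Yes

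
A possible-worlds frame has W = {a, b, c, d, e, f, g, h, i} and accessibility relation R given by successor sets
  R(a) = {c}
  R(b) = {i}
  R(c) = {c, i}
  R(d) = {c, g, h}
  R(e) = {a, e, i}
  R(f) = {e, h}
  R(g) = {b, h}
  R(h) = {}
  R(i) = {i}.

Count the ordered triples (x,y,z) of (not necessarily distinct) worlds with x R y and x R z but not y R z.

Enumerating: (c,i,c), (d,c,g), (d,c,h), (d,g,c), (d,g,g), (d,h,c), (d,h,g), (d,h,h), (e,a,a), (e,a,e), (e,a,i), (e,i,a), … and 8 more.
Total: 20.

20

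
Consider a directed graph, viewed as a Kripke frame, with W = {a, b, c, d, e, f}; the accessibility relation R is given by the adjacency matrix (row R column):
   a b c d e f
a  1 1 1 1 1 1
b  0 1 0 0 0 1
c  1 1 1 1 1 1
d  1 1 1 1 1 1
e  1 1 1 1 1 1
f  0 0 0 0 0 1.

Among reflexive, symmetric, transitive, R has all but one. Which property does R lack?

Reflexive: yes — every world is R-related to itself.
Symmetric: no — a R b but not b R a.
Transitive: yes — every two-step R-path is closed by a direct edge.
Only symmetric fails.

symmetric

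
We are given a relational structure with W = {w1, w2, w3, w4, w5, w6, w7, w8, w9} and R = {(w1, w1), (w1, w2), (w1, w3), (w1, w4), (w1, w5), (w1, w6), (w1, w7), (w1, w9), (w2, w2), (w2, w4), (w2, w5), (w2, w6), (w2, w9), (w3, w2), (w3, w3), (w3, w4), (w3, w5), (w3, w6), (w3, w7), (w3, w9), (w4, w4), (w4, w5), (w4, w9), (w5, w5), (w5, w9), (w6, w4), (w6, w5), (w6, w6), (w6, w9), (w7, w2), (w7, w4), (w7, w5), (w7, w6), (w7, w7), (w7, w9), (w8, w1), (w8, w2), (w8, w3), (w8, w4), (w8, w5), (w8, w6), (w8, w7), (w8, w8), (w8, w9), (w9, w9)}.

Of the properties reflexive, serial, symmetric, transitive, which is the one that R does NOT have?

Reflexive: yes — every world is R-related to itself.
Serial: yes — every world has a successor (e.g. w1 R w1).
Symmetric: no — w1 R w2 but not w2 R w1.
Transitive: yes — every two-step R-path is closed by a direct edge.
Only symmetric fails.

symmetric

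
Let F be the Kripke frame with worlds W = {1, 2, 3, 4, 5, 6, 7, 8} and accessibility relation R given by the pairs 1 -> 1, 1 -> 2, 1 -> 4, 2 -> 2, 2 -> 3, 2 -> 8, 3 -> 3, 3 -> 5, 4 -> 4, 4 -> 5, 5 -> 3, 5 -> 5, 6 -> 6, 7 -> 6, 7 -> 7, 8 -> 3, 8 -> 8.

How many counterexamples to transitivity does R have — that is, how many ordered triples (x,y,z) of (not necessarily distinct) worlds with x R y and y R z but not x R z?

6

Enumerating: (1,2,3), (1,2,8), (1,4,5), (2,3,5), (4,5,3), (8,3,5).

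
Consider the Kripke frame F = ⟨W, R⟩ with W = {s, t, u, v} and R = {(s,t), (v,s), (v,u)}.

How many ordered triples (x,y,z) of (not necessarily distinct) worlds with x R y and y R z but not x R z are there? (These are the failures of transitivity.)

1

Enumerating: (v,s,t).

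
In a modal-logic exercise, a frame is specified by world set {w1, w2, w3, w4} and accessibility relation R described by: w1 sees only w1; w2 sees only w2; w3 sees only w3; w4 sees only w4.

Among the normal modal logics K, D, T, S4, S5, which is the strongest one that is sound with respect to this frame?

S5

Serial (axiom D): yes — every world has a successor (e.g. w1 R w1).
Reflexive (axiom T): yes — every world is R-related to itself.
Transitive (axiom 4): yes — every two-step R-path is closed by a direct edge.
Euclidean (axiom 5): yes — any two successors of a common world are R-related.
So F validates K, D, T, S4, S5. The strongest is S5.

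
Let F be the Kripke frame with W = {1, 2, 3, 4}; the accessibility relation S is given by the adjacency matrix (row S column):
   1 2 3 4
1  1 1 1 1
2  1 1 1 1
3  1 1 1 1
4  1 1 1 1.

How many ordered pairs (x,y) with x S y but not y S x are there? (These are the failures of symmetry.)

0

S is symmetric; there are no such tuples.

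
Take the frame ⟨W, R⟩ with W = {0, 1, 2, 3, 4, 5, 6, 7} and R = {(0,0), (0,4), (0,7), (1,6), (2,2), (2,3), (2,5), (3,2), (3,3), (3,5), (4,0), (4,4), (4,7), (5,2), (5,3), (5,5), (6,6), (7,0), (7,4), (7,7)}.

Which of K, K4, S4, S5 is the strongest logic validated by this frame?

K4

Transitive (axiom 4): yes — every two-step R-path is closed by a direct edge.
Reflexive (axiom T): no — 1 is not related to itself.
Euclidean (axiom 5): yes — any two successors of a common world are R-related.
So F validates K, K4; S4 would additionally require R to be reflexive. The strongest is K4.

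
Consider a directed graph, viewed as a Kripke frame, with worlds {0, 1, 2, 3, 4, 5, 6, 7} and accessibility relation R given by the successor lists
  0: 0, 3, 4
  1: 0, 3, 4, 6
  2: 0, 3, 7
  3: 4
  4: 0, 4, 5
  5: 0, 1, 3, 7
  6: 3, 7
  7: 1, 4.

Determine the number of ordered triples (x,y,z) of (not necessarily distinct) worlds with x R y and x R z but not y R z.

Enumerating: (0,3,0), (0,3,3), (0,4,3), (1,0,6), (1,3,0), (1,3,3), (1,3,6), (1,4,3), (1,4,6), (1,6,0), (1,6,4), (1,6,6), … and 27 more.
Total: 39.

39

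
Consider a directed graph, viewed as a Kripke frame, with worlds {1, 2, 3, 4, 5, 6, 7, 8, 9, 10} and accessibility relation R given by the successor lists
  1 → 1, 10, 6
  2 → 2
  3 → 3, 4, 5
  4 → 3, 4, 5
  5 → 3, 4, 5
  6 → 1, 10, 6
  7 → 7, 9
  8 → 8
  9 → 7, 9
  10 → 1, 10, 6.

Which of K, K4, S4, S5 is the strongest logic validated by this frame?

Transitive (axiom 4): yes — every two-step R-path is closed by a direct edge.
Reflexive (axiom T): yes — every world is R-related to itself.
Euclidean (axiom 5): yes — any two successors of a common world are R-related.
So F validates K, K4, S4, S5. The strongest is S5.

S5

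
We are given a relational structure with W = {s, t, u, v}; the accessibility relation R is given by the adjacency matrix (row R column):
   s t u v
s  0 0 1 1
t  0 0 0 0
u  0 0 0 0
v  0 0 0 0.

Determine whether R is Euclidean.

No

Euclidean: no — s R u and s R v, but not u R v.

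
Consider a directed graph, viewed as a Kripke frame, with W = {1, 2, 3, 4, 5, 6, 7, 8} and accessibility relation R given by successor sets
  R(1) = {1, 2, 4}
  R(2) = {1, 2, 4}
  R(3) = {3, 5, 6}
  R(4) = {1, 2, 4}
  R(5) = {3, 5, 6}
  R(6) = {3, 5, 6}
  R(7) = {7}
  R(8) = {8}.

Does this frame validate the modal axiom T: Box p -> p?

The schema T characterises exactly the reflexive frames.
Reflexive: yes — every world is R-related to itself.

Yes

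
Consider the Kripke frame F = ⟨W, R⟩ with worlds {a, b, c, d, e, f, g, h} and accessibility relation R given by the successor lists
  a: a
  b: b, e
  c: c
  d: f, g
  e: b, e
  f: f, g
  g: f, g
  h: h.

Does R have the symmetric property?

Symmetric: no — d R f but not f R d.

No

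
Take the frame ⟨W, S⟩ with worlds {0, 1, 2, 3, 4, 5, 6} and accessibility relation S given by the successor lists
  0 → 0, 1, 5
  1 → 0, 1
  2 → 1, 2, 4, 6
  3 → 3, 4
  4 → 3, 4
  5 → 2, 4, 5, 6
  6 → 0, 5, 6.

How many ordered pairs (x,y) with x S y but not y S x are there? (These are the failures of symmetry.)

Enumerating: (0,5), (2,1), (2,4), (2,6), (5,2), (5,4), (6,0).

7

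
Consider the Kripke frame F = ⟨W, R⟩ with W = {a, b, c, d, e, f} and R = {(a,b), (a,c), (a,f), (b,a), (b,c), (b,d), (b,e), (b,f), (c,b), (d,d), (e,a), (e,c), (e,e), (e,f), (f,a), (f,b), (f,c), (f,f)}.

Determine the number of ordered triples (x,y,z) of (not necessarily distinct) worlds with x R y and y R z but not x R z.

17

Enumerating: (a,b,a), (a,b,d), (a,b,e), (a,f,a), (b,a,b), (b,c,b), (b,f,b), (c,b,a), (c,b,c), (c,b,d), (c,b,e), (c,b,f), (e,a,b), (e,c,b), (e,f,b), (f,b,d), (f,b,e).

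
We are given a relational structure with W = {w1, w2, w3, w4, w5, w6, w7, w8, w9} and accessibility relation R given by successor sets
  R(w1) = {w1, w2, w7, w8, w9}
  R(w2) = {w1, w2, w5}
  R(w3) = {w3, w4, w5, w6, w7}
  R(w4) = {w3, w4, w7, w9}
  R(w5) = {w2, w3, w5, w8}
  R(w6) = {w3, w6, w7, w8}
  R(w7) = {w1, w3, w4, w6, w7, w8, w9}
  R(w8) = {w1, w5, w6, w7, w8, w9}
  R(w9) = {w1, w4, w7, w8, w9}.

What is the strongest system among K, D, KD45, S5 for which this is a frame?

D

Serial (axiom D): yes — every world has a successor (e.g. w1 R w1).
Euclidean (axiom 5): no — w1 R w2 and w1 R w7, but not w2 R w7.
Transitive (axiom 4): no — w1 R w2 and w2 R w5, but not w1 R w5.
Reflexive (axiom T): yes — every world is R-related to itself.
So F validates K, D; KD45 would additionally require R to be Euclidean and transitive. The strongest is D.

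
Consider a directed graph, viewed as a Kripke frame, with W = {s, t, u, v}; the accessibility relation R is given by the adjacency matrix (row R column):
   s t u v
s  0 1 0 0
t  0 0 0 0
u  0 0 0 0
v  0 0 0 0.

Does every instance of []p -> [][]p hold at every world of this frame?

By correspondence theory, 4 is valid on a frame iff R is transitive.
Transitive: yes — every two-step R-path is closed by a direct edge.

Yes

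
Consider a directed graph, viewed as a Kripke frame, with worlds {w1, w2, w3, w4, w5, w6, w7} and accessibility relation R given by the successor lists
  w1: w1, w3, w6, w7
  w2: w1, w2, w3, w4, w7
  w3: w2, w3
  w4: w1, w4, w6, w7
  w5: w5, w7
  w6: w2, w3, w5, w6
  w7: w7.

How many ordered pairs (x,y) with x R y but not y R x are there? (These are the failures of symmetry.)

13

Enumerating: (w1,w3), (w1,w6), (w1,w7), (w2,w1), (w2,w4), (w2,w7), (w4,w1), (w4,w6), (w4,w7), (w5,w7), (w6,w2), (w6,w3), (w6,w5).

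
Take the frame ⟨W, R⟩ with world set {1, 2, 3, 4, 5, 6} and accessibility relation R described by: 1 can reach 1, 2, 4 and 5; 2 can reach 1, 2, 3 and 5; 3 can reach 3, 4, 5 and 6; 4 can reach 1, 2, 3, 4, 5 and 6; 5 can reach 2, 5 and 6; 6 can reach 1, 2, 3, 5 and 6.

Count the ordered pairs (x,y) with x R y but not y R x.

Enumerating: (1,5), (2,3), (3,5), (4,2), (4,5), (4,6), (6,1), (6,2).

8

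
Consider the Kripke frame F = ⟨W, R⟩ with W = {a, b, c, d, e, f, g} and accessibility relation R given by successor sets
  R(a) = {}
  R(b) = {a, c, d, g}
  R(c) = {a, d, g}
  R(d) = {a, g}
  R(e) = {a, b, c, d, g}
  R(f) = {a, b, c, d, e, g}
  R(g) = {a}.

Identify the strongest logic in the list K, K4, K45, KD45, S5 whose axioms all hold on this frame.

Transitive (axiom 4): yes — every two-step R-path is closed by a direct edge.
Euclidean (axiom 5): no — b R a and b R c, but not a R c.
Serial (axiom D): no — a has no R-successor.
Reflexive (axiom T): no — a is not related to itself.
So F validates K, K4; K45 would additionally require R to be Euclidean. The strongest is K4.

K4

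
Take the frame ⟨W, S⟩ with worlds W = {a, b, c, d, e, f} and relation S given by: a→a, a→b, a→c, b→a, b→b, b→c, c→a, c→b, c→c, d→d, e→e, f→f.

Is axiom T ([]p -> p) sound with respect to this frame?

The schema T characterises exactly the reflexive frames.
Reflexive: yes — every world is S-related to itself.

Yes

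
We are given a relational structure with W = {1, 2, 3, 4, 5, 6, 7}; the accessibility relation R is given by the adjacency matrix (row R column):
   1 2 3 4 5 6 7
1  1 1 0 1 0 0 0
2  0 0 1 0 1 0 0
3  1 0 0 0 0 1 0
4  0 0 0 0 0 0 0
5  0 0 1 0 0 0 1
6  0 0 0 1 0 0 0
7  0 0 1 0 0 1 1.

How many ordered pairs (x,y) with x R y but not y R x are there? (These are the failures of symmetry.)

Enumerating: (1,2), (1,4), (2,3), (2,5), (3,1), (3,6), (5,3), (5,7), (6,4), (7,3), (7,6).

11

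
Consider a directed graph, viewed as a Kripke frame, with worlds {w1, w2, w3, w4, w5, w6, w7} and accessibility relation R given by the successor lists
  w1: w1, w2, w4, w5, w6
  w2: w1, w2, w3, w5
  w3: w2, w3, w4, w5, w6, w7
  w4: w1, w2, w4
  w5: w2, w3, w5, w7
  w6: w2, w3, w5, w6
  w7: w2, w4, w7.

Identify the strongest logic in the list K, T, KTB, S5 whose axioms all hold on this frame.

T

Reflexive (axiom T): yes — every world is R-related to itself.
Symmetric (axiom B): no — w1 R w5 but not w5 R w1.
Euclidean (axiom 5): no — w1 R w2 and w1 R w4, but not w2 R w4.
So F validates K, T; KTB would additionally require R to be symmetric. The strongest is T.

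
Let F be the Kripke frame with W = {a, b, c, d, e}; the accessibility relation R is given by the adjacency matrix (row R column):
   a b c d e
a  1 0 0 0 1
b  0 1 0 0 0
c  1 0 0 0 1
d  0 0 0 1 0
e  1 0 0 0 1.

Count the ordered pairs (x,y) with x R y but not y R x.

Enumerating: (c,a), (c,e).

2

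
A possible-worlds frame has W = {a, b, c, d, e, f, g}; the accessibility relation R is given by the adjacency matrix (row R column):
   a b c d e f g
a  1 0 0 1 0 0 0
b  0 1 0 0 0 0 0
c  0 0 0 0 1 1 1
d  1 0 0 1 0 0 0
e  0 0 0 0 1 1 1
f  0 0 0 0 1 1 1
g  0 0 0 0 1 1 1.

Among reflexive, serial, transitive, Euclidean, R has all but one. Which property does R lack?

reflexive

Reflexive: no — c is not related to itself.
Serial: yes — every world has a successor (e.g. a R a).
Transitive: yes — every two-step R-path is closed by a direct edge.
Euclidean: yes — any two successors of a common world are R-related.
Only reflexive fails.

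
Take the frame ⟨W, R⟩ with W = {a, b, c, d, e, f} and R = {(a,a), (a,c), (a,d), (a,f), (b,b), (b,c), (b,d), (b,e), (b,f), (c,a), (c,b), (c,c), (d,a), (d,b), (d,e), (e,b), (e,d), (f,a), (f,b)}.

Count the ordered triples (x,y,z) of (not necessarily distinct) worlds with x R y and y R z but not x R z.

31

Enumerating: (a,c,b), (a,d,b), (a,d,e), (a,f,b), (b,c,a), (b,d,a), (b,f,a), (c,a,d), (c,a,f), (c,b,d), (c,b,e), (c,b,f), … and 19 more.
Total: 31.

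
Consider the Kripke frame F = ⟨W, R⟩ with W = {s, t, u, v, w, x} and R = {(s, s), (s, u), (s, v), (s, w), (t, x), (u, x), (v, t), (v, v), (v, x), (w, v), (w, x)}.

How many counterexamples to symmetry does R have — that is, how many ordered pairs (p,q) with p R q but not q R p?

Enumerating: (s,u), (s,v), (s,w), (t,x), (u,x), (v,t), (v,x), (w,v), (w,x).

9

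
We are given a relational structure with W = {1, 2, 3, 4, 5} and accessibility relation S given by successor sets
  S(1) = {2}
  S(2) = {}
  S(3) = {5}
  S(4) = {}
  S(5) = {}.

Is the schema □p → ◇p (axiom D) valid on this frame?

No

The schema D characterises exactly the serial frames.
Serial: no — 2 has no S-successor.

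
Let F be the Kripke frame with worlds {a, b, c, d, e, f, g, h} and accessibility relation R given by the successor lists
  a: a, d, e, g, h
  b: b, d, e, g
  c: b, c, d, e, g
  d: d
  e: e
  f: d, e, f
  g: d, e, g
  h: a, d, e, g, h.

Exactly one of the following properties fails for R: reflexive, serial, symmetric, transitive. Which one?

symmetric

Reflexive: yes — every world is R-related to itself.
Serial: yes — every world has a successor (e.g. a R a).
Symmetric: no — a R d but not d R a.
Transitive: yes — every two-step R-path is closed by a direct edge.
Only symmetric fails.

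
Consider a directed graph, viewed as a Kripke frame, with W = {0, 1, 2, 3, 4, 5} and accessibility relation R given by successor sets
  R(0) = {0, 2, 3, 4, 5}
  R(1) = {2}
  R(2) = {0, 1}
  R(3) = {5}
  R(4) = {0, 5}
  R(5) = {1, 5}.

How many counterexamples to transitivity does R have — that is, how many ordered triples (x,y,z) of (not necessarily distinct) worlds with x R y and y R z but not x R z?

Enumerating: (0,2,1), (0,5,1), (1,2,0), (1,2,1), (2,0,2), (2,0,3), (2,0,4), (2,0,5), (2,1,2), (3,5,1), (4,0,2), (4,0,3), (4,0,4), (4,5,1), (5,1,2).

15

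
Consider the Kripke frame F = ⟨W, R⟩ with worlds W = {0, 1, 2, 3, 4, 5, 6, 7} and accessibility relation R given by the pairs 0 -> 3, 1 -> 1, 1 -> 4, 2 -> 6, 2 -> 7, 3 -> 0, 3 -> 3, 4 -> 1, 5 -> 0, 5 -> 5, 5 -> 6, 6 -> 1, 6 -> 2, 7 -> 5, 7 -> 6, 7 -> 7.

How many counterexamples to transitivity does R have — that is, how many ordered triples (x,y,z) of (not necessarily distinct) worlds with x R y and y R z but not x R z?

14

Enumerating: (0,3,0), (2,6,1), (2,6,2), (2,7,5), (4,1,4), (5,0,3), (5,6,1), (5,6,2), (6,1,4), (6,2,6), (6,2,7), (7,5,0), (7,6,1), (7,6,2).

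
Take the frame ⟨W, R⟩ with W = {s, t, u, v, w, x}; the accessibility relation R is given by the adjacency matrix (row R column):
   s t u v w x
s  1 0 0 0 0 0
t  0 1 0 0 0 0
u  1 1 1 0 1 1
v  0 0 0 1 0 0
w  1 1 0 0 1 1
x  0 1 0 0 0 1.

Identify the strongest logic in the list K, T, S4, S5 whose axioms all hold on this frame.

S4

Reflexive (axiom T): yes — every world is R-related to itself.
Transitive (axiom 4): yes — every two-step R-path is closed by a direct edge.
Euclidean (axiom 5): no — u R s and u R t, but not s R t.
So F validates K, T, S4; S5 would additionally require R to be Euclidean. The strongest is S4.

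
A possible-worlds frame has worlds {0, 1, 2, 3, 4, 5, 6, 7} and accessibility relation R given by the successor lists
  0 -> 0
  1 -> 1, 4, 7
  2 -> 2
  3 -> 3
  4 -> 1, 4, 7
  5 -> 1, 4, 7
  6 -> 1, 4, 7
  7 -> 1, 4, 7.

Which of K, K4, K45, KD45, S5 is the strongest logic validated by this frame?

KD45

Transitive (axiom 4): yes — every two-step R-path is closed by a direct edge.
Euclidean (axiom 5): yes — any two successors of a common world are R-related.
Serial (axiom D): yes — every world has a successor (e.g. 0 R 0).
Reflexive (axiom T): no — 5 is not related to itself.
So F validates K, K4, K45, KD45; S5 would additionally require R to be reflexive. The strongest is KD45.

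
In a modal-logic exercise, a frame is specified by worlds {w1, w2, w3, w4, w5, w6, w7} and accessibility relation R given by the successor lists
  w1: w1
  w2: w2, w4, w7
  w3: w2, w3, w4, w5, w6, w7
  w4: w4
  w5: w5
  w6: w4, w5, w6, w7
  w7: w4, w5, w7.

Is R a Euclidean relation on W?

No

Euclidean: no — w2 R w4 and w2 R w7, but not w4 R w7.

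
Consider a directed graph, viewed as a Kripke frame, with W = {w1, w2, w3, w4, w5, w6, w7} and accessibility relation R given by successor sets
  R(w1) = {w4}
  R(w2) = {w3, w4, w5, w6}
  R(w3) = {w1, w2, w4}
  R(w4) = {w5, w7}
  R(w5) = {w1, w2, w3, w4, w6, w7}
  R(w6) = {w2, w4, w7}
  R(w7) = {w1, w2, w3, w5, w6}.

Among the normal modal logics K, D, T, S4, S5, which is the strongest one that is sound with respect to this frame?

D

Serial (axiom D): yes — every world has a successor (e.g. w1 R w4).
Reflexive (axiom T): no — w1 is not related to itself.
Transitive (axiom 4): no — w1 R w4 and w4 R w5, but not w1 R w5.
Euclidean (axiom 5): no — w2 R w3 and w2 R w5, but not w3 R w5.
So F validates K, D; T would additionally require R to be reflexive. The strongest is D.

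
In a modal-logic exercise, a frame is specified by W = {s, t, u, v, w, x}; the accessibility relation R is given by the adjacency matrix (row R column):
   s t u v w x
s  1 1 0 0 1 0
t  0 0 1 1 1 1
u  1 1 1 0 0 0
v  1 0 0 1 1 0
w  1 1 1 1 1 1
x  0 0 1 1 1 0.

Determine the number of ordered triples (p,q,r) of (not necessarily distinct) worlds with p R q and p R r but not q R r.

Enumerating: (s,t,s), (s,t,t), (t,u,v), (t,u,w), (t,u,x), (t,v,u), (t,v,x), (t,x,x), (u,s,u), (u,t,s), (u,t,t), (v,s,v), … and 17 more.
Total: 29.

29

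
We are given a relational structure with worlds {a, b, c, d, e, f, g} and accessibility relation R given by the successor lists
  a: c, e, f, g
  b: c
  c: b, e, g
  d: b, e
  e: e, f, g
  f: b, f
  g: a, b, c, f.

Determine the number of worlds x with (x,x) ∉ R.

Enumerating: a, b, c, d, g.

5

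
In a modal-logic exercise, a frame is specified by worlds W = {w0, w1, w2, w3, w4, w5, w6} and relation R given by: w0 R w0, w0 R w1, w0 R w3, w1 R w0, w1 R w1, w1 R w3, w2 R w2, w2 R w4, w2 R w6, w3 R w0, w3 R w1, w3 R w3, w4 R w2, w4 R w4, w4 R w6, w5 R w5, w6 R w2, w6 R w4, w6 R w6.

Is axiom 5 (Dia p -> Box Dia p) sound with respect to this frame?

The schema 5 characterises exactly the Euclidean frames.
Euclidean: yes — any two successors of a common world are R-related.

Yes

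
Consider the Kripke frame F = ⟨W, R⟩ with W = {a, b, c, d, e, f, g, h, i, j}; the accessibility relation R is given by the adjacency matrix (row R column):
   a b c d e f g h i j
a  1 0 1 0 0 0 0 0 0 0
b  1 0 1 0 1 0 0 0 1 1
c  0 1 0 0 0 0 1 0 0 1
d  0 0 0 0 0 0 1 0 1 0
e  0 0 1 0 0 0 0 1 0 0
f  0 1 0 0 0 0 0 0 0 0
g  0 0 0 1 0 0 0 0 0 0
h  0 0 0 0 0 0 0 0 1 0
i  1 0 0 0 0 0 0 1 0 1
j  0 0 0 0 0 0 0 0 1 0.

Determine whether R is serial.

Serial: yes — every world has a successor (e.g. a R a).

Yes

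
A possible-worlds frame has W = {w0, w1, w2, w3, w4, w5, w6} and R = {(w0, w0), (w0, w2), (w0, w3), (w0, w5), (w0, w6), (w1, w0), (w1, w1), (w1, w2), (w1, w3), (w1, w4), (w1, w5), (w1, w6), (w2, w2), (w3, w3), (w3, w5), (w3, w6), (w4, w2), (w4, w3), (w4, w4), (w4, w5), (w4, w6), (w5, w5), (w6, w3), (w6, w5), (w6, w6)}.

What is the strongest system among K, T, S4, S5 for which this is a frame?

Reflexive (axiom T): yes — every world is R-related to itself.
Transitive (axiom 4): yes — every two-step R-path is closed by a direct edge.
Euclidean (axiom 5): no — w0 R w2 and w0 R w3, but not w2 R w3.
So F validates K, T, S4; S5 would additionally require R to be Euclidean. The strongest is S4.

S4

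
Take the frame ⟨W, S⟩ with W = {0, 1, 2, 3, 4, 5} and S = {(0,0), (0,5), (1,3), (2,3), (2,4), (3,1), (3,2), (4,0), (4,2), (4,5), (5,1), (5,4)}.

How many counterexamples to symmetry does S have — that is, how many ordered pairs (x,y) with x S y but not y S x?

Enumerating: (0,5), (4,0), (5,1).

3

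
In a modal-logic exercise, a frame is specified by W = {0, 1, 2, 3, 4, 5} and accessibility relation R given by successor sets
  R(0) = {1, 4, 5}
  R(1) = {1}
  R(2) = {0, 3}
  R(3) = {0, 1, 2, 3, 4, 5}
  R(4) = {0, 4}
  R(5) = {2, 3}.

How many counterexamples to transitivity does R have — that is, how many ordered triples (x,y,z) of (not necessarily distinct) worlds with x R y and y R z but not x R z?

17

Enumerating: (0,4,0), (0,5,2), (0,5,3), (2,0,1), (2,0,4), (2,0,5), (2,3,1), (2,3,2), (2,3,4), (2,3,5), (4,0,1), (4,0,5), (5,2,0), (5,3,0), (5,3,1), (5,3,4), (5,3,5).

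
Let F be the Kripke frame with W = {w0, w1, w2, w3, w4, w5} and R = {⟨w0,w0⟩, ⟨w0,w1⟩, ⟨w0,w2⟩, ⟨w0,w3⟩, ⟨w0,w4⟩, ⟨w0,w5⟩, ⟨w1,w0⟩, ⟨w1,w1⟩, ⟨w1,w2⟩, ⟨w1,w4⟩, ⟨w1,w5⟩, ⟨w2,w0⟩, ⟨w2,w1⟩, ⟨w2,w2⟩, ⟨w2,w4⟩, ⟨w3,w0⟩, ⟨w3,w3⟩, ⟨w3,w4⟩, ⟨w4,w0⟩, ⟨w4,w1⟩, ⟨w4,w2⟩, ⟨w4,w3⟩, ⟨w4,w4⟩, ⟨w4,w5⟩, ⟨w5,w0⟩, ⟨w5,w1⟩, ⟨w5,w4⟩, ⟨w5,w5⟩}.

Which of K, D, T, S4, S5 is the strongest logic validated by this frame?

T

Serial (axiom D): yes — every world has a successor (e.g. w0 R w0).
Reflexive (axiom T): yes — every world is R-related to itself.
Transitive (axiom 4): no — w1 R w0 and w0 R w3, but not w1 R w3.
Euclidean (axiom 5): no — w0 R w1 and w0 R w3, but not w1 R w3.
So F validates K, D, T; S4 would additionally require R to be transitive. The strongest is T.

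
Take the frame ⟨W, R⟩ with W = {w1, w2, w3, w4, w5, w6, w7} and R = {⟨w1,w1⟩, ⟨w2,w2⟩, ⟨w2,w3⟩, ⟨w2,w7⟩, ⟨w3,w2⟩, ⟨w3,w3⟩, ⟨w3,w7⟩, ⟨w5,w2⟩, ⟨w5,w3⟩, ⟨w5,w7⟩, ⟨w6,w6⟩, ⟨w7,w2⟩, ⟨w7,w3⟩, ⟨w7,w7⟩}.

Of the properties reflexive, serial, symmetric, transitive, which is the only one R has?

transitive

Reflexive: no — w4 is not related to itself.
Serial: no — w4 has no R-successor.
Symmetric: no — w5 R w2 but not w2 R w5.
Transitive: yes — every two-step R-path is closed by a direct edge.
Only transitive holds.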